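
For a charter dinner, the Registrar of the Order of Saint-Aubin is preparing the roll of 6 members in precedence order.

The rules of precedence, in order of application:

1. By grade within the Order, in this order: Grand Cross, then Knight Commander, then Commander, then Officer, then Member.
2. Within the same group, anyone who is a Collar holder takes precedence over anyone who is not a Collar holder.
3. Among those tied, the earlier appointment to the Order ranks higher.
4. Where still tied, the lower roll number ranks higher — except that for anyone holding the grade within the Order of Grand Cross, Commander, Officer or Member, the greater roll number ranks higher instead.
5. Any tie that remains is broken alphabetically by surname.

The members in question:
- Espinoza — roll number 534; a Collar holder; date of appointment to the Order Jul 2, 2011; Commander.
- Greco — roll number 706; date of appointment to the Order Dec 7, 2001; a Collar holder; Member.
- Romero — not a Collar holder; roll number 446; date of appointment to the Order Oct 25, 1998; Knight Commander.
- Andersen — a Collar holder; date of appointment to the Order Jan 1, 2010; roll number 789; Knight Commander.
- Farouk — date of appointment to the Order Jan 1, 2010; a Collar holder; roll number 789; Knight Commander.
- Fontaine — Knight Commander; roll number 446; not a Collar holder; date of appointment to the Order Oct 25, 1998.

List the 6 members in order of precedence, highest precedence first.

Andersen, Farouk, Fontaine, Romero, Espinoza, Greco

By grade within the Order: Andersen, Farouk, Fontaine and Romero (Knight Commander); then Espinoza (Commander); then Greco (Member).
Among Andersen, Farouk, Fontaine and Romero, a Collar holder before not a Collar holder: Andersen and Farouk (a Collar holder) before Fontaine and Romero (not a Collar holder).
Andersen and Farouk both have date of appointment to the Order Jan 1, 2010, so the next rule applies.
Andersen and Farouk both have roll number 789, so the next rule applies.
Among Andersen and Farouk, alphabetically by surname: Andersen before Farouk.
Fontaine and Romero both have date of appointment to the Order Oct 25, 1998, so the next rule applies.
Fontaine and Romero both have roll number 446, so the next rule applies.
Among Fontaine and Romero, alphabetically by surname: Fontaine before Romero.
Full order: Andersen, Farouk, Fontaine, Romero, Espinoza, Greco.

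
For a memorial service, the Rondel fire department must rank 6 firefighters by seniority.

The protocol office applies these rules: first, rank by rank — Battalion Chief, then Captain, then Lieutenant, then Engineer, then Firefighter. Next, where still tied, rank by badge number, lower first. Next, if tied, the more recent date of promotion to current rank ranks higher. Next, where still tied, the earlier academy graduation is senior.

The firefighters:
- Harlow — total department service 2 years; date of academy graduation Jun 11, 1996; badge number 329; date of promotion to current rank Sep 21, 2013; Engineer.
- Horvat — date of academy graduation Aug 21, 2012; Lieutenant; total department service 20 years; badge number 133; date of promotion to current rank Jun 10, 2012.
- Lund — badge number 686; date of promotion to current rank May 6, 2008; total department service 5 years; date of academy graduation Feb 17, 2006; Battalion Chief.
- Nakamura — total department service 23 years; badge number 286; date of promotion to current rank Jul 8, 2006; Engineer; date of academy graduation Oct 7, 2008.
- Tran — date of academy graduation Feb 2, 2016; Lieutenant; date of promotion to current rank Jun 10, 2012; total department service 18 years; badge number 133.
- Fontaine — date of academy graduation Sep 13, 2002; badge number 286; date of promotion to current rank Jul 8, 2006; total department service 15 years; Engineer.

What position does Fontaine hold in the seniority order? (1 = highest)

4

By rank: Lund (Battalion Chief); then Horvat and Tran (Lieutenant); then Fontaine, Nakamura and Harlow (Engineer).
Horvat and Tran both have badge number 133, so the next rule applies.
Horvat and Tran both have date of promotion to current rank Jun 10, 2012, so the next rule applies.
Among Horvat and Tran, by date of academy graduation (earlier first): Horvat (Aug 21, 2012) before Tran (Feb 2, 2016).
Among Fontaine, Nakamura and Harlow, by badge number (lower first): Fontaine and Nakamura (286) before Harlow (329).
Fontaine and Nakamura both have date of promotion to current rank Jul 8, 2006, so the next rule applies.
Among Fontaine and Nakamura, by date of academy graduation (earlier first): Fontaine (Sep 13, 2002) before Nakamura (Oct 7, 2008).
Order: Lund, Horvat, Tran, Fontaine, Nakamura, Harlow. So position 4.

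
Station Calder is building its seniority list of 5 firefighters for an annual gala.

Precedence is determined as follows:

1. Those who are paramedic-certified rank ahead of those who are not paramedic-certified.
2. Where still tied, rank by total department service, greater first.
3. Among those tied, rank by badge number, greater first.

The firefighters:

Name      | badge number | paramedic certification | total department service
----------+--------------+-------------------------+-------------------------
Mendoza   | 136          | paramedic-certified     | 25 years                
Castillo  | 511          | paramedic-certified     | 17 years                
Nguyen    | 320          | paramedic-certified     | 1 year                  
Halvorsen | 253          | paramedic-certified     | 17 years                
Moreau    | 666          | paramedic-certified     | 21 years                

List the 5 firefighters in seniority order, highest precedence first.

Mendoza, Moreau, Castillo, Halvorsen, Nguyen

By the first rule: Mendoza, Moreau, Castillo, Halvorsen and Nguyen (each paramedic-certified).
Among Mendoza, Moreau, Castillo, Halvorsen and Nguyen, by total department service (higher first): Mendoza (25 years) before Moreau (21 years) before Castillo and Halvorsen (17 years) before Nguyen (1 year).
Among Castillo and Halvorsen, by badge number (higher first): Castillo (511) before Halvorsen (253).
Full order: Mendoza, Moreau, Castillo, Halvorsen, Nguyen.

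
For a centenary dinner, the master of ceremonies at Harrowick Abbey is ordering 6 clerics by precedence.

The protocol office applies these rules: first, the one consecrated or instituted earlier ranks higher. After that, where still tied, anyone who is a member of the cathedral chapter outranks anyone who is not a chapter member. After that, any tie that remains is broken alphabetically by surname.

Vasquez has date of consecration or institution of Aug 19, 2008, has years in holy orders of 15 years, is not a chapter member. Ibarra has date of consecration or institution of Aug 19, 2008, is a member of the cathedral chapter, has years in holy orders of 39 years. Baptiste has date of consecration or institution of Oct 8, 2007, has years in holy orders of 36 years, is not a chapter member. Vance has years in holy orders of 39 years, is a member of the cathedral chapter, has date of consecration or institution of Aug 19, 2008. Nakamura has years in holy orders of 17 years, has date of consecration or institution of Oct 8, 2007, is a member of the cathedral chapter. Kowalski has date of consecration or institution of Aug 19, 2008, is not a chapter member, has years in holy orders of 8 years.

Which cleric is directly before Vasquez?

Kowalski

By date of consecration or institution (earlier first): Nakamura and Baptiste (both Oct 8, 2007); then Ibarra, Vance, Kowalski and Vasquez (each Aug 19, 2008).
Among Nakamura and Baptiste, a member of the cathedral chapter before not a chapter member: Nakamura (a member of the cathedral chapter) before Baptiste (not a chapter member).
Among Ibarra, Vance, Kowalski and Vasquez, a member of the cathedral chapter before not a chapter member: Ibarra and Vance (a member of the cathedral chapter) before Kowalski and Vasquez (not a chapter member).
Among Ibarra and Vance, alphabetically by surname: Ibarra before Vance.
Among Kowalski and Vasquez, alphabetically by surname: Kowalski before Vasquez.
Order: Nakamura, Baptiste, Ibarra, Vance, Kowalski, Vasquez.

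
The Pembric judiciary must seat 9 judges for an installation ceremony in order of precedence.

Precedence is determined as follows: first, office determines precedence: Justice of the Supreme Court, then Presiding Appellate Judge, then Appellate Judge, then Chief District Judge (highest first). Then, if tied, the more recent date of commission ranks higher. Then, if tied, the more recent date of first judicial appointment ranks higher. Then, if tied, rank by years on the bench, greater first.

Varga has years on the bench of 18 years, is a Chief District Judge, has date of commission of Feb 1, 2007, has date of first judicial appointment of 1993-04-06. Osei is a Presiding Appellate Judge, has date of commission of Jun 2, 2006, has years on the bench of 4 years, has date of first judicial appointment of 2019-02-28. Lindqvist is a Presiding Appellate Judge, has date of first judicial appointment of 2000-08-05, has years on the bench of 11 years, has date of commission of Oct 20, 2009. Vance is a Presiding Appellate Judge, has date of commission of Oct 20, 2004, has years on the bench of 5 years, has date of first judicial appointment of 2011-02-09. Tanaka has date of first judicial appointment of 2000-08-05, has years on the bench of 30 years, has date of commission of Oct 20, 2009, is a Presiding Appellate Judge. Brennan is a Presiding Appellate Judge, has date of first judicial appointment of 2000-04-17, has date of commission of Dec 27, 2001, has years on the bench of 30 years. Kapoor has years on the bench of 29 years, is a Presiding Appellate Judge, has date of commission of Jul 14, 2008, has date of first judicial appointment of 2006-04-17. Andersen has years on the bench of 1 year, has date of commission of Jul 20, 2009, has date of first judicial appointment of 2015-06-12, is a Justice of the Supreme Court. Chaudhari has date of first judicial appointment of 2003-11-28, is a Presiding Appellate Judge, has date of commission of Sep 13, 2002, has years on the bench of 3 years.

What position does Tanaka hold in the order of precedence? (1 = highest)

By office: Andersen (Justice of the Supreme Court); then Tanaka, Lindqvist, Kapoor, Osei, Vance, Chaudhari and Brennan (Presiding Appellate Judge); then Varga (Chief District Judge).
Among Tanaka, Lindqvist, Kapoor, Osei, Vance, Chaudhari and Brennan, by date of commission (later first): Tanaka and Lindqvist (Oct 20, 2009) before Kapoor (Jul 14, 2008) before Osei (Jun 2, 2006) before Vance (Oct 20, 2004) before Chaudhari (Sep 13, 2002) before Brennan (Dec 27, 2001).
Tanaka and Lindqvist both have date of first judicial appointment 2000-08-05, so the next rule applies.
Among Tanaka and Lindqvist, by years on the bench (higher first): Tanaka (30 years) before Lindqvist (11 years).
Order: Andersen, Tanaka, Lindqvist, Kapoor, Osei, Vance, Chaudhari, Brennan, Varga. So position 2.

2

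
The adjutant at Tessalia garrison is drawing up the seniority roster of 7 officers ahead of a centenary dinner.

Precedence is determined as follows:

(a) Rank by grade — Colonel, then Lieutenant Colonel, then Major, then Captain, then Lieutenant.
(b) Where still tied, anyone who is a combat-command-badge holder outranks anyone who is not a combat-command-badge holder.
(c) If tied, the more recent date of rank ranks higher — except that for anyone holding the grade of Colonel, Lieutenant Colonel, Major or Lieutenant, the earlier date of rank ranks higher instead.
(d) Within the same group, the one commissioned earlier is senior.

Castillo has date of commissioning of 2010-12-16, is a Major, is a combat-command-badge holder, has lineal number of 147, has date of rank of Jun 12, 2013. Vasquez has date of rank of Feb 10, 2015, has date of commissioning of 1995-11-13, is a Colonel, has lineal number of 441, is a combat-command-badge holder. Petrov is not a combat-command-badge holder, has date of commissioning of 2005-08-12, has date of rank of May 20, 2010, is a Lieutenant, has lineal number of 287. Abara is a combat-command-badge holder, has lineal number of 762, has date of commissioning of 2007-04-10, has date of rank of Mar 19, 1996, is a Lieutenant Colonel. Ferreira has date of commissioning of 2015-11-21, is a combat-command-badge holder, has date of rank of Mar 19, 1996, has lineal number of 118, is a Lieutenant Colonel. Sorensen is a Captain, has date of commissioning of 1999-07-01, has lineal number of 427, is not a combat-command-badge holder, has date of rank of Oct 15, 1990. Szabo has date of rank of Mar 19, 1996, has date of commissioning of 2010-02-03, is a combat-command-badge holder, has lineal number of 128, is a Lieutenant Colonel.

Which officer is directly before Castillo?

Ferreira

By grade: Vasquez (Colonel); then Abara, Szabo and Ferreira (Lieutenant Colonel); then Castillo (Major); then Sorensen (Captain); then Petrov (Lieutenant).
Abara, Szabo and Ferreira are each a combat-command-badge holder, so the next rule applies.
Abara, Szabo and Ferreira all have date of rank Mar 19, 1996, so the next rule applies.
Among Abara, Szabo and Ferreira, by date of commissioning (earlier first): Abara (2007-04-10) before Szabo (2010-02-03) before Ferreira (2015-11-21).
Order: Vasquez, Abara, Szabo, Ferreira, Castillo, Sorensen, Petrov.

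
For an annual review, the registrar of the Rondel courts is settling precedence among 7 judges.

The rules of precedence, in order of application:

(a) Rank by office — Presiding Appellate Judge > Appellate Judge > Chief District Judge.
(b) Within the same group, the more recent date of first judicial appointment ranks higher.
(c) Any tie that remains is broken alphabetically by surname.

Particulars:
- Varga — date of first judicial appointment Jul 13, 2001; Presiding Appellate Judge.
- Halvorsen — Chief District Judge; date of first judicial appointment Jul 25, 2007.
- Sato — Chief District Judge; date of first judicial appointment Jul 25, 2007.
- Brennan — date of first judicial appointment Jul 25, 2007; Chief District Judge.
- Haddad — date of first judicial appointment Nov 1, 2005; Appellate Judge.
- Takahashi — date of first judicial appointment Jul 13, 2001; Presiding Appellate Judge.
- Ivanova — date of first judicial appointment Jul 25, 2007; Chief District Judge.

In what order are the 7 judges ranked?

Takahashi, Varga, Haddad, Brennan, Halvorsen, Ivanova, Sato

By office: Takahashi and Varga (Presiding Appellate Judge); then Haddad (Appellate Judge); then Brennan, Halvorsen, Ivanova and Sato (Chief District Judge).
Takahashi and Varga both have date of first judicial appointment Jul 13, 2001, so the next rule applies.
Among Takahashi and Varga, alphabetically by surname: Takahashi before Varga.
Brennan, Halvorsen, Ivanova and Sato all have date of first judicial appointment Jul 25, 2007, so the next rule applies.
Among Brennan, Halvorsen, Ivanova and Sato, alphabetically by surname: Brennan before Halvorsen before Ivanova before Sato.
Full order: Takahashi, Varga, Haddad, Brennan, Halvorsen, Ivanova, Sato.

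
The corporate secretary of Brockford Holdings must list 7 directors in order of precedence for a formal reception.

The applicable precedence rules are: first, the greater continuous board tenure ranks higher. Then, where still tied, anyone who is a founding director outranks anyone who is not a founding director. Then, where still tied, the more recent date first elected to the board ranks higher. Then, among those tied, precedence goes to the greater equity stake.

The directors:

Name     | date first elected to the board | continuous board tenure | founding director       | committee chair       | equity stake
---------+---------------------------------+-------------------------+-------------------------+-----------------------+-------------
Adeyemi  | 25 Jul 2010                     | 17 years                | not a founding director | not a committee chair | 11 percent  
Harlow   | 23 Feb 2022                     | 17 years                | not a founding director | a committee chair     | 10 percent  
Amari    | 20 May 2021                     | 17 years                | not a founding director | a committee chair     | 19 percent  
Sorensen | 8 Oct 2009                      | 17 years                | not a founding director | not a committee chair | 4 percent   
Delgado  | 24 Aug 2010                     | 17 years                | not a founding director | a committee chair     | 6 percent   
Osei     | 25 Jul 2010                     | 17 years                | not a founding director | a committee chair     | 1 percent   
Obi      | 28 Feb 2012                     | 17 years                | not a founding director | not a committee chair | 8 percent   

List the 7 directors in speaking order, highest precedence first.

Harlow, Amari, Obi, Delgado, Adeyemi, Osei, Sorensen

By continuous board tenure (higher first): Harlow, Amari, Obi, Delgado, Adeyemi, Osei and Sorensen (each 17 years).
Harlow, Amari, Obi, Delgado, Adeyemi, Osei and Sorensen are each not a founding director, so the next rule applies.
Among Harlow, Amari, Obi, Delgado, Adeyemi, Osei and Sorensen, by date first elected to the board (later first): Harlow (23 Feb 2022) before Amari (20 May 2021) before Obi (28 Feb 2012) before Delgado (24 Aug 2010) before Adeyemi and Osei (25 Jul 2010) before Sorensen (8 Oct 2009).
Among Adeyemi and Osei, by equity stake (higher first): Adeyemi (11 percent) before Osei (1 percent).
Full order: Harlow, Amari, Obi, Delgado, Adeyemi, Osei, Sorensen.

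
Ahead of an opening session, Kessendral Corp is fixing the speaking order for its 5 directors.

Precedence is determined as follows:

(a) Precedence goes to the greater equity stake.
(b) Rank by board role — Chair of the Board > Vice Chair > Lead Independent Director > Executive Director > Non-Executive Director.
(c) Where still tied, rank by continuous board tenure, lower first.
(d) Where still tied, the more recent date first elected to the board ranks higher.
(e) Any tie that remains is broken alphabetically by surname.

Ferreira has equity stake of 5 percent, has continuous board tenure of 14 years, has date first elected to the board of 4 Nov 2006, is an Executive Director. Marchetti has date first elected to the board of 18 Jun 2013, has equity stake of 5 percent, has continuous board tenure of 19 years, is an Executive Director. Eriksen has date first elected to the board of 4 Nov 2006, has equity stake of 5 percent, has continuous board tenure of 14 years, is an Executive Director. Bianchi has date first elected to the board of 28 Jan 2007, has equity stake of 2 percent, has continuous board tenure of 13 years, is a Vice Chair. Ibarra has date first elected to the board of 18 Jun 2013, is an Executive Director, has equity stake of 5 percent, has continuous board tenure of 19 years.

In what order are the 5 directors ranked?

Eriksen, Ferreira, Ibarra, Marchetti, Bianchi

By equity stake (higher first): Eriksen, Ferreira, Ibarra and Marchetti (each 5 percent); then Bianchi (2 percent).
Eriksen, Ferreira, Ibarra and Marchetti are each Executive Director, so the next rule applies.
Among Eriksen, Ferreira, Ibarra and Marchetti, by continuous board tenure (lower first): Eriksen and Ferreira (14 years) before Ibarra and Marchetti (19 years).
Eriksen and Ferreira both have date first elected to the board 4 Nov 2006, so the next rule applies.
Among Eriksen and Ferreira, alphabetically by surname: Eriksen before Ferreira.
Ibarra and Marchetti both have date first elected to the board 18 Jun 2013, so the next rule applies.
Among Ibarra and Marchetti, alphabetically by surname: Ibarra before Marchetti.
Full order: Eriksen, Ferreira, Ibarra, Marchetti, Bianchi.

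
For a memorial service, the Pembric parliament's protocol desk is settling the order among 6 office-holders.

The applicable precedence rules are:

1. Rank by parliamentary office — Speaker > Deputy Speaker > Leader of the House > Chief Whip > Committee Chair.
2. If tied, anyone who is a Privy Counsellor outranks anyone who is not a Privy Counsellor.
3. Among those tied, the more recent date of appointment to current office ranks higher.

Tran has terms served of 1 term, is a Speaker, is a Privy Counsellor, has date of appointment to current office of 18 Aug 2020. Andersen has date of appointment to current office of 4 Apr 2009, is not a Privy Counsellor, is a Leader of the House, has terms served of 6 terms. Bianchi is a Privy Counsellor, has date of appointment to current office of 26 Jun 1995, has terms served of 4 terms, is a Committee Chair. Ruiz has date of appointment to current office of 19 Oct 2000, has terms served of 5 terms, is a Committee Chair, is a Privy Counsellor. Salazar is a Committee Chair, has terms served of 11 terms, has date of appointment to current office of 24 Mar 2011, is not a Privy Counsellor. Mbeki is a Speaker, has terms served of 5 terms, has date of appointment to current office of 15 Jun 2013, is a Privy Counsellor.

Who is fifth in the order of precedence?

By parliamentary office: Tran and Mbeki (Speaker); then Andersen (Leader of the House); then Ruiz, Bianchi and Salazar (Committee Chair).
Tran and Mbeki are each a Privy Counsellor, so the next rule applies.
Among Tran and Mbeki, by date of appointment to current office (later first): Tran (18 Aug 2020) before Mbeki (15 Jun 2013).
Among Ruiz, Bianchi and Salazar, a Privy Counsellor before not a Privy Counsellor: Ruiz and Bianchi (a Privy Counsellor) before Salazar (not a Privy Counsellor).
Among Ruiz and Bianchi, by date of appointment to current office (later first): Ruiz (19 Oct 2000) before Bianchi (26 Jun 1995).
Order: Tran, Mbeki, Andersen, Ruiz, Bianchi, Salazar.

Bianchi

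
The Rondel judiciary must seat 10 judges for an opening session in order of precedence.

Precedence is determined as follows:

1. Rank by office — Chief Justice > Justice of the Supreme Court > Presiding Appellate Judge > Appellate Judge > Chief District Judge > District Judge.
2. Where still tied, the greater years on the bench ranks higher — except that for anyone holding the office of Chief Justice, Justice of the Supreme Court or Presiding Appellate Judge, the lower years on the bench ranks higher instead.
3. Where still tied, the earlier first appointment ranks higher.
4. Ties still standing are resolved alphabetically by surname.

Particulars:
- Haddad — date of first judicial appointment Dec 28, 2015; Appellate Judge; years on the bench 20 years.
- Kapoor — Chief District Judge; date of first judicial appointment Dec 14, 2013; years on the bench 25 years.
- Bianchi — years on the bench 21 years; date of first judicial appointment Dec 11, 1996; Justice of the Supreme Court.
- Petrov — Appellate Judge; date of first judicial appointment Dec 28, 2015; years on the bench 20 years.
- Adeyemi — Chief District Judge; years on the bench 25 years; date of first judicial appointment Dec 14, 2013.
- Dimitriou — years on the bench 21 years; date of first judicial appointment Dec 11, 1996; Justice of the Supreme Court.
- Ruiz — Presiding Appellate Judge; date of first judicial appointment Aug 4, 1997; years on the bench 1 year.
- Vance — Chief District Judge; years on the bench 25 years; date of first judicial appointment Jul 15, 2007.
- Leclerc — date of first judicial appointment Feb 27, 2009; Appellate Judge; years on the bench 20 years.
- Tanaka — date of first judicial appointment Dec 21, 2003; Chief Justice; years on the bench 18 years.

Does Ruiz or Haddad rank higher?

Ruiz

By office: Tanaka (Chief Justice); then Bianchi and Dimitriou (Justice of the Supreme Court); then Ruiz (Presiding Appellate Judge); then Leclerc, Haddad and Petrov (Appellate Judge); then Vance, Adeyemi and Kapoor (Chief District Judge).
Bianchi and Dimitriou both have years on the bench 21 years, so the next rule applies.
Bianchi and Dimitriou both have date of first judicial appointment Dec 11, 1996, so the next rule applies.
Among Bianchi and Dimitriou, alphabetically by surname: Bianchi before Dimitriou.
Leclerc, Haddad and Petrov all have years on the bench 20 years, so the next rule applies.
Among Leclerc, Haddad and Petrov, by date of first judicial appointment (earlier first): Leclerc (Feb 27, 2009) before Haddad and Petrov (Dec 28, 2015).
Among Haddad and Petrov, alphabetically by surname: Haddad before Petrov.
Vance, Adeyemi and Kapoor all have years on the bench 25 years, so the next rule applies.
Among Vance, Adeyemi and Kapoor, by date of first judicial appointment (earlier first): Vance (Jul 15, 2007) before Adeyemi and Kapoor (Dec 14, 2013).
Among Adeyemi and Kapoor, alphabetically by surname: Adeyemi before Kapoor.
So Ruiz takes precedence.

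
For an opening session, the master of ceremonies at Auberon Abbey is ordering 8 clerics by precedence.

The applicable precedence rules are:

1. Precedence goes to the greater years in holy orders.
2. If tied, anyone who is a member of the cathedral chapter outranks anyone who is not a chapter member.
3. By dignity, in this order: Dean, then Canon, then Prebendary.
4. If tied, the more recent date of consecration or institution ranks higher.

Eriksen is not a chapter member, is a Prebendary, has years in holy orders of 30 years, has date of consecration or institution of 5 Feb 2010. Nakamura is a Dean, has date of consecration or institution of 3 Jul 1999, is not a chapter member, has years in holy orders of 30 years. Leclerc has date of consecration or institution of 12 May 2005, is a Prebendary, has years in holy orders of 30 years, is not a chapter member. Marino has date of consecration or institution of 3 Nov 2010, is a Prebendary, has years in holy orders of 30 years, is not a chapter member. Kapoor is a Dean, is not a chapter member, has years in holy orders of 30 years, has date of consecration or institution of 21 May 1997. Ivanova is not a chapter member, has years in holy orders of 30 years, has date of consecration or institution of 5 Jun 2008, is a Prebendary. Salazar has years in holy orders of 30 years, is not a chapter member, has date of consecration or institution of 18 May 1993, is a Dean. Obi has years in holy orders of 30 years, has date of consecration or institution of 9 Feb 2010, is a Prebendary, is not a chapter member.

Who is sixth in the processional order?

Eriksen

By years in holy orders (higher first): Nakamura, Kapoor, Salazar, Marino, Obi, Eriksen, Ivanova and Leclerc (each 30 years).
Nakamura, Kapoor, Salazar, Marino, Obi, Eriksen, Ivanova and Leclerc are each not a chapter member, so the next rule applies.
Among Nakamura, Kapoor, Salazar, Marino, Obi, Eriksen, Ivanova and Leclerc, by dignity: Nakamura, Kapoor and Salazar (Dean) before Marino, Obi, Eriksen, Ivanova and Leclerc (Prebendary).
Among Nakamura, Kapoor and Salazar, by date of consecration or institution (later first): Nakamura (3 Jul 1999) before Kapoor (21 May 1997) before Salazar (18 May 1993).
Among Marino, Obi, Eriksen, Ivanova and Leclerc, by date of consecration or institution (later first): Marino (3 Nov 2010) before Obi (9 Feb 2010) before Eriksen (5 Feb 2010) before Ivanova (5 Jun 2008) before Leclerc (12 May 2005).
Order: Nakamura, Kapoor, Salazar, Marino, Obi, Eriksen, Ivanova, Leclerc.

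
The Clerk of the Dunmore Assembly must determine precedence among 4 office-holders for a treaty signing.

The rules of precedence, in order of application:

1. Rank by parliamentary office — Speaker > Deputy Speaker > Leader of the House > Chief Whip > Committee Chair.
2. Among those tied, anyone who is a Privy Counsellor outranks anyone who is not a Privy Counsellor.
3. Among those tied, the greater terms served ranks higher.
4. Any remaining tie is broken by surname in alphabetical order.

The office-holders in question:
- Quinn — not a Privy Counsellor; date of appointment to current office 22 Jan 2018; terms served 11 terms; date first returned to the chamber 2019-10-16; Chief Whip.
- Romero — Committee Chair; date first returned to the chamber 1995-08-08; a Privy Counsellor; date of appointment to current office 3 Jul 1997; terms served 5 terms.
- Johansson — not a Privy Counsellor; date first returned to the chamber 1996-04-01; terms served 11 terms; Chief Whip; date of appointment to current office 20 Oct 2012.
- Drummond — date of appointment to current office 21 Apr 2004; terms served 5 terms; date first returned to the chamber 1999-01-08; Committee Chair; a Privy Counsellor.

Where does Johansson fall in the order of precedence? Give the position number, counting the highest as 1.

By parliamentary office: Johansson and Quinn (Chief Whip); then Drummond and Romero (Committee Chair).
Johansson and Quinn are each not a Privy Counsellor, so the next rule applies.
Johansson and Quinn both have terms served 11 terms, so the next rule applies.
Among Johansson and Quinn, alphabetically by surname: Johansson before Quinn.
Drummond and Romero are each a Privy Counsellor, so the next rule applies.
Drummond and Romero both have terms served 5 terms, so the next rule applies.
Among Drummond and Romero, alphabetically by surname: Drummond before Romero.
Order: Johansson, Quinn, Drummond, Romero. So position 1.

1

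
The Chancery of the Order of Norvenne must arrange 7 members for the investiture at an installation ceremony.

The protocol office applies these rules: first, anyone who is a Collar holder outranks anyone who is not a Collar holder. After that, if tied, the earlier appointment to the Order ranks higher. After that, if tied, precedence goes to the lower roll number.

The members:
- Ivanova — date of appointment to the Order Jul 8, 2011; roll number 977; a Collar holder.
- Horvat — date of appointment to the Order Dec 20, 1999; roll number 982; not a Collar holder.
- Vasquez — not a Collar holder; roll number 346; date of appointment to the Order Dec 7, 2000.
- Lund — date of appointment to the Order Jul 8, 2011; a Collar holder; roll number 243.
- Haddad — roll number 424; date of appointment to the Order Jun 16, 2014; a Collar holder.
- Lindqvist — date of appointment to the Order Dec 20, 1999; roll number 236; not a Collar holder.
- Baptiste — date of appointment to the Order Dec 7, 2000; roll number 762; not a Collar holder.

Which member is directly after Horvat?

By the first rule: Lund, Ivanova and Haddad (each a Collar holder); then Lindqvist, Horvat, Vasquez and Baptiste (each not a Collar holder).
Among Lund, Ivanova and Haddad, by date of appointment to the Order (earlier first): Lund and Ivanova (Jul 8, 2011) before Haddad (Jun 16, 2014).
Among Lund and Ivanova, by roll number (lower first): Lund (243) before Ivanova (977).
Among Lindqvist, Horvat, Vasquez and Baptiste, by date of appointment to the Order (earlier first): Lindqvist and Horvat (Dec 20, 1999) before Vasquez and Baptiste (Dec 7, 2000).
Among Lindqvist and Horvat, by roll number (lower first): Lindqvist (236) before Horvat (982).
Among Vasquez and Baptiste, by roll number (lower first): Vasquez (346) before Baptiste (762).
Order: Lund, Ivanova, Haddad, Lindqvist, Horvat, Vasquez, Baptiste.

Vasquez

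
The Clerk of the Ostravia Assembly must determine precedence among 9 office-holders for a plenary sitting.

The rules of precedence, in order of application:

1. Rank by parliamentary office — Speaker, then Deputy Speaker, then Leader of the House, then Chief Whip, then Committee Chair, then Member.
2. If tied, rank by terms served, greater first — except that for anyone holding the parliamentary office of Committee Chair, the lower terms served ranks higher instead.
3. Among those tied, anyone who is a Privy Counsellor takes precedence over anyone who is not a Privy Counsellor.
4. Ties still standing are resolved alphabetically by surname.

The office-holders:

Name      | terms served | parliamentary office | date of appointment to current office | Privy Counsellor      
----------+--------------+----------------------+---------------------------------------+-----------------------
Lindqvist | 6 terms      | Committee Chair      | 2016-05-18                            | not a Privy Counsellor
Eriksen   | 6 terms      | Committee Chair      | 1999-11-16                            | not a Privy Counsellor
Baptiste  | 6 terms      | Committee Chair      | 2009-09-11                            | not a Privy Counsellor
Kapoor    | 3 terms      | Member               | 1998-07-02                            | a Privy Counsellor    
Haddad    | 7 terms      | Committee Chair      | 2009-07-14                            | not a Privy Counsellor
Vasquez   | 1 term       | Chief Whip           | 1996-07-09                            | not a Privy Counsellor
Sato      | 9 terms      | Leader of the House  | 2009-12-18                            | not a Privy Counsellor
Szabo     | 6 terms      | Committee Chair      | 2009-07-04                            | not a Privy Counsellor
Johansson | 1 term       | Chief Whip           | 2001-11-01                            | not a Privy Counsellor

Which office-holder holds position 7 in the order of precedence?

By parliamentary office: Sato (Leader of the House); then Johansson and Vasquez (Chief Whip); then Baptiste, Eriksen, Lindqvist, Szabo and Haddad (Committee Chair); then Kapoor (Member).
Johansson and Vasquez both have terms served 1 term, so the next rule applies.
Johansson and Vasquez are each not a Privy Counsellor, so the next rule applies.
Among Johansson and Vasquez, alphabetically by surname: Johansson before Vasquez.
Among Baptiste, Eriksen, Lindqvist, Szabo and Haddad, by terms served (lower first) (reversed rule for this group): Baptiste, Eriksen, Lindqvist and Szabo (6 terms) before Haddad (7 terms).
Baptiste, Eriksen, Lindqvist and Szabo are each not a Privy Counsellor, so the next rule applies.
Among Baptiste, Eriksen, Lindqvist and Szabo, alphabetically by surname: Baptiste before Eriksen before Lindqvist before Szabo.
Order: Sato, Johansson, Vasquez, Baptiste, Eriksen, Lindqvist, Szabo, Haddad, Kapoor.

Szabo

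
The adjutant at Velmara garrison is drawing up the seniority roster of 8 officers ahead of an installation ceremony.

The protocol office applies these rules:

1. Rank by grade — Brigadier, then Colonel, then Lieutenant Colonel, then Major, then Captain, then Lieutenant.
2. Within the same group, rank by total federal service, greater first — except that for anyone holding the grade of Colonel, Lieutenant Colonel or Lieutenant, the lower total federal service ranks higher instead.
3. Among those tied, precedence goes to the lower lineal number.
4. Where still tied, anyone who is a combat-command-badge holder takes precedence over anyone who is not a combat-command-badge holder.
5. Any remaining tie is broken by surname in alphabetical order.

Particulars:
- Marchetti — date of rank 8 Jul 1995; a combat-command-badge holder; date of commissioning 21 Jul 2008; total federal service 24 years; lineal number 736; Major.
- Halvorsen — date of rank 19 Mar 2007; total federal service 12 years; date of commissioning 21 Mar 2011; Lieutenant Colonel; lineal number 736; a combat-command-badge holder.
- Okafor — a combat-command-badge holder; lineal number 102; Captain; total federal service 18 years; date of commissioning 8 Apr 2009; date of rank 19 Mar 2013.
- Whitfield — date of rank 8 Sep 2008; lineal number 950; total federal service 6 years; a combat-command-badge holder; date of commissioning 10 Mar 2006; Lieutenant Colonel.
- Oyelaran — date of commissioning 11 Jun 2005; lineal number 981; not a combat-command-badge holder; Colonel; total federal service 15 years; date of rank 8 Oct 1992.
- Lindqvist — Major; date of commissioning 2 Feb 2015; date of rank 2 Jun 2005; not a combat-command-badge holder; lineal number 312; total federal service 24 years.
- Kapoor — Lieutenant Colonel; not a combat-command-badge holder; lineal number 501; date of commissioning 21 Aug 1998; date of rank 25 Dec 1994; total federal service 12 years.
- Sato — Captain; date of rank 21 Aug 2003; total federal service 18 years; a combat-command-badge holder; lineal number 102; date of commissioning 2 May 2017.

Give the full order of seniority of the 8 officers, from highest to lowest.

By grade: Oyelaran (Colonel); then Whitfield, Kapoor and Halvorsen (Lieutenant Colonel); then Lindqvist and Marchetti (Major); then Okafor and Sato (Captain).
Among Whitfield, Kapoor and Halvorsen, by total federal service (lower first) (reversed rule for this group): Whitfield (6 years) before Kapoor and Halvorsen (12 years).
Among Kapoor and Halvorsen, by lineal number (lower first): Kapoor (501) before Halvorsen (736).
Lindqvist and Marchetti both have total federal service 24 years, so the next rule applies.
Among Lindqvist and Marchetti, by lineal number (lower first): Lindqvist (312) before Marchetti (736).
Okafor and Sato both have total federal service 18 years, so the next rule applies.
Okafor and Sato both have lineal number 102, so the next rule applies.
Okafor and Sato are each a combat-command-badge holder, so the next rule applies.
Among Okafor and Sato, alphabetically by surname: Okafor before Sato.
Full order: Oyelaran, Whitfield, Kapoor, Halvorsen, Lindqvist, Marchetti, Okafor, Sato.

Oyelaran, Whitfield, Kapoor, Halvorsen, Lindqvist, Marchetti, Okafor, Sato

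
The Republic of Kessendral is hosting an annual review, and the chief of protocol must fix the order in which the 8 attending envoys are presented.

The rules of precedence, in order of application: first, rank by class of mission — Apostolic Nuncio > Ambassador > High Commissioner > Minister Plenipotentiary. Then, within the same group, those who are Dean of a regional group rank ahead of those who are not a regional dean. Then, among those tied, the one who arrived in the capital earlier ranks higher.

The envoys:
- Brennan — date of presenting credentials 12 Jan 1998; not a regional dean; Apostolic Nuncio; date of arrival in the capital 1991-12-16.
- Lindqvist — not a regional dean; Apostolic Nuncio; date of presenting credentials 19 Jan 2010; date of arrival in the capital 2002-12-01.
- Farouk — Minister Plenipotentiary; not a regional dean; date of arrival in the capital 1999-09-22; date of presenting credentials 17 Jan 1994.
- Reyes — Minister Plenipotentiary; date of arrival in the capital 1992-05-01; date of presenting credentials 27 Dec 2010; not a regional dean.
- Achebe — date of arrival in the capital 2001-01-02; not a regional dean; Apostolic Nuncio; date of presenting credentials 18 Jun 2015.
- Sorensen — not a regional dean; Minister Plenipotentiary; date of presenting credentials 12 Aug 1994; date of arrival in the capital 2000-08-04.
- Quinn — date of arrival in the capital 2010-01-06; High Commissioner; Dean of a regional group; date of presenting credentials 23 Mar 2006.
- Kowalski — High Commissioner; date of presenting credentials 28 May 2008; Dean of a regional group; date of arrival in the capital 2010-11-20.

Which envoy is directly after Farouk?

By class of mission: Brennan, Achebe and Lindqvist (Apostolic Nuncio); then Quinn and Kowalski (High Commissioner); then Reyes, Farouk and Sorensen (Minister Plenipotentiary).
Brennan, Achebe and Lindqvist are each not a regional dean, so the next rule applies.
Among Brennan, Achebe and Lindqvist, by date of arrival in the capital (earlier first): Brennan (1991-12-16) before Achebe (2001-01-02) before Lindqvist (2002-12-01).
Quinn and Kowalski are each Dean of a regional group, so the next rule applies.
Among Quinn and Kowalski, by date of arrival in the capital (earlier first): Quinn (2010-01-06) before Kowalski (2010-11-20).
Reyes, Farouk and Sorensen are each not a regional dean, so the next rule applies.
Among Reyes, Farouk and Sorensen, by date of arrival in the capital (earlier first): Reyes (1992-05-01) before Farouk (1999-09-22) before Sorensen (2000-08-04).
Order: Brennan, Achebe, Lindqvist, Quinn, Kowalski, Reyes, Farouk, Sorensen.

Sorensen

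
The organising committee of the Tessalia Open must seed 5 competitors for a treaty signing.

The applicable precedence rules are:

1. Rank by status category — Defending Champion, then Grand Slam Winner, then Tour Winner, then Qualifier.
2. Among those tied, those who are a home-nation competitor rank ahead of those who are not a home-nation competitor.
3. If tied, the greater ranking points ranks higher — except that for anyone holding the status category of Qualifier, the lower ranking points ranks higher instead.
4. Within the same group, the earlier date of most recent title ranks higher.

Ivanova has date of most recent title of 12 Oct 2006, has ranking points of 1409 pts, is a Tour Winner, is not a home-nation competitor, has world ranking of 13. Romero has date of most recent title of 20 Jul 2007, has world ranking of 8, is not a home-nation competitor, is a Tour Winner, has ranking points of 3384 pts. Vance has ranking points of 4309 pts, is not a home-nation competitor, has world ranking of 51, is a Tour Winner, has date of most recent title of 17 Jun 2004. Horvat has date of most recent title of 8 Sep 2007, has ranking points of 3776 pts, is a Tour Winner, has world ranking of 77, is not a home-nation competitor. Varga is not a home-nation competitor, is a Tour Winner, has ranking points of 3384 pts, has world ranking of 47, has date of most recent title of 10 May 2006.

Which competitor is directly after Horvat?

By status category: Vance, Horvat, Varga, Romero and Ivanova (Tour Winner).
Vance, Horvat, Varga, Romero and Ivanova are each not a home-nation competitor, so the next rule applies.
Among Vance, Horvat, Varga, Romero and Ivanova, by ranking points (higher first): Vance (4309 pts) before Horvat (3776 pts) before Varga and Romero (3384 pts) before Ivanova (1409 pts).
Among Varga and Romero, by date of most recent title (earlier first): Varga (10 May 2006) before Romero (20 Jul 2007).
Order: Vance, Horvat, Varga, Romero, Ivanova.

Varga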